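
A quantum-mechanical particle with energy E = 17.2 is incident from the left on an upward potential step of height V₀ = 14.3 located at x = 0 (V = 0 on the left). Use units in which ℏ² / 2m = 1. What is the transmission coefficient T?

T = 0.825

On each side the TISE gives plane waves with k = √(2m(E − V))/ℏ: k₁ = √(2·½·17.2) = 4.147, k₂ = √(2·½·2.9) = 1.703.
Matching ψ and ψ′ at x = 0 gives r = (k₁ − k₂)/(k₁ + k₂), so R = r² = 0.1746 and T = 1 − R = 0.8254.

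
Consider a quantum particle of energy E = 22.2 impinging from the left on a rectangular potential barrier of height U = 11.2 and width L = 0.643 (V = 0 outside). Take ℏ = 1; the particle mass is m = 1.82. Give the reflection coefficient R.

Above the barrier the interior wavenumber is k₂ = √(2m(E − U))/ℏ = 6.328, giving phase k₂L = 4.069.
T = [1 + U² sin²(k₂L) / (4E(E − U))]⁻¹ = 1/1.082 = 0.924.
R = 1 − T = 0.0759.

R = 0.0759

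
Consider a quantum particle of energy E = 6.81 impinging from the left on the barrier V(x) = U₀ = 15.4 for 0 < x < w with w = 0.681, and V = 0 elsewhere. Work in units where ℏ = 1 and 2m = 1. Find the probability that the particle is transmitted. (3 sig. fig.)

Since E < U₀ the interior solution is evanescent with decay constant κ = √(2m(U₀ − E))/ℏ = 2.931.
κw = 1.996, sinh(κw) = 3.612.
Matching ψ, ψ′ at both faces gives T = [1 + U₀² sinh²(κw) / (4E(U₀ − E))]⁻¹ = 1/14.22 = 0.0703.

T = 0.0703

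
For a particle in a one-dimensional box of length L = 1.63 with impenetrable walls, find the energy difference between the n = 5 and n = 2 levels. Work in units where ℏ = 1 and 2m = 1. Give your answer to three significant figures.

ΔE = 78.0

E_n = n²π²ℏ²/(2mL²), so ΔE = (5² − 2²) π²ℏ²/(2mL²).
ΔE = 21 × π² / (2 × 0.5 × 1.63²) = 78.01.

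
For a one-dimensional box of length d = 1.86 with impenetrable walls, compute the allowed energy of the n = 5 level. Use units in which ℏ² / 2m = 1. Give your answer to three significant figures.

E = 71.3

Requiring ψ(0) = ψ(d) = 0 quantises k = nπ/d, hence E_n = ℏ²k²/2m = n²π²ℏ²/(2md²).
E_5 = 5² × π² / (2 × 0.5 × 1.86²) = 71.32.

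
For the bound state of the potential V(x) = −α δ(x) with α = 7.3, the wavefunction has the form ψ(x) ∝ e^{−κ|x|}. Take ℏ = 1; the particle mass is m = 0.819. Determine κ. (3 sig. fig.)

κ = 5.98

Integrating the TISE across x = 0 gives the cusp condition ψ'(0⁺) − ψ'(0⁻) = −(2mα/ℏ²)ψ(0).
With ψ ∝ e^{−κ|x|} this yields −2κ = −2mα/ℏ², so κ = mα/ℏ² = 5.979.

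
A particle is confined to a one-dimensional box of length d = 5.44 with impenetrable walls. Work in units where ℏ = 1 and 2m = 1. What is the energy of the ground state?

Requiring ψ(0) = ψ(d) = 0 quantises k = nπ/d, hence E_n = ℏ²k²/2m = n²π²ℏ²/(2md²).
E_1 = 1² × π² / (2 × 0.5 × 5.44²) = 0.3335.

E = 0.334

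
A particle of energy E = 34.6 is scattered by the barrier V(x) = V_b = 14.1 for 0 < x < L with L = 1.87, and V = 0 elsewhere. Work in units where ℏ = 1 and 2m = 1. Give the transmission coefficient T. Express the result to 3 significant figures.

E > V_b: inside the barrier k₂ = √(2m(E − V_b))/ℏ = 4.528, k₂L = 8.467.
T = [1 + V_b² sin²(k₂L) / (4E(E − V_b))]⁻¹ = 1/1.047 = 0.955.

T = 0.955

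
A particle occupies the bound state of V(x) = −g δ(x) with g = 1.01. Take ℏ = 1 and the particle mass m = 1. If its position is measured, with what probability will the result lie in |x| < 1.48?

P = 0.950

The normalised bound state is ψ = √κ e^{−κ|x|} with κ = mg/ℏ² = 1.010.
P(|x| < d) = ∫_{−d}^{d} κ e^{−2κ|x|} dx = 1 − e^{−2κd} = 1 − e^{−2.990} = 0.9497.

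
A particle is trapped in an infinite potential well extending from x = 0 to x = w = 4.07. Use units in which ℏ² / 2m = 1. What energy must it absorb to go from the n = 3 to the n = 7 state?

E_n = n²π²ℏ²/(2mw²), so ΔE = (7² − 3²) π²ℏ²/(2mw²).
ΔE = 40 × π² / (2 × 0.5 × 4.07²) = 23.83.

ΔE = 23.8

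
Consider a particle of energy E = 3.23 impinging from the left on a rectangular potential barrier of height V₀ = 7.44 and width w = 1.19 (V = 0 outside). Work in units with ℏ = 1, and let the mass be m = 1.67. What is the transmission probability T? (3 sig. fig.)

T = 0.000523

E < V₀: inside the barrier ψ ∝ e^{±κx} with κ = √(2m(V₀ − E))/ℏ = 3.750.
κw = 4.462, sinh(κw) = 43.34.
Matching ψ, ψ′ at both faces gives T = [1 + V₀² sinh²(κw) / (4E(V₀ − E))]⁻¹ = 1/1912 = 0.000523.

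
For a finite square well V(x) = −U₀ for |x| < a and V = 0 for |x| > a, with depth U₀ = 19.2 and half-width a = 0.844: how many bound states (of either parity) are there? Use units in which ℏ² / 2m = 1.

N = 3

Define the well-strength parameter z₀ = (a/ℏ)√(2mU₀) = 0.844 × √(2·0.5·19.2) = 3.698.
A new bound state (alternating even/odd) appears each time z₀ passes a multiple of π/2, so N = ⌊2z₀/π⌋ + 1 = ⌊2.354⌋ + 1 = 3.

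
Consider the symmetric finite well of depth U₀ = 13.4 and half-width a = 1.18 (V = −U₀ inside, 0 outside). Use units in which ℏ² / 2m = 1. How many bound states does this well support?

N = 3

The dimensionless depth is z₀ = a√(2mU₀)/ℏ = 1.18 × √(13.40) = 4.320.
The even/odd transcendental equations gain one root per π/2 in z₀, giving N = 1 + ⌊2z₀/π⌋ = 1 + ⌊2.750⌋ = 3.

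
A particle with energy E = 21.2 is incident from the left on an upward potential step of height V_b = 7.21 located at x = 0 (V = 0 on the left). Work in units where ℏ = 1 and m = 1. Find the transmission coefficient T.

On each side the TISE gives plane waves with k = √(2m(E − V))/ℏ: k₁ = √(2·1·21.2) = 6.512, k₂ = √(2·1·13.99) = 5.290.
Matching ψ and ψ′ at x = 0 gives r = (k₁ − k₂)/(k₁ + k₂), so R = r² = 0.01072 and T = 1 − R = 0.9893.

T = 0.989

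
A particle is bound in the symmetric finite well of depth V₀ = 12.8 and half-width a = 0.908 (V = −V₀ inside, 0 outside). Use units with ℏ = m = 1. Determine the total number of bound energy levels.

N = 3

The dimensionless depth is z₀ = a√(2mV₀)/ℏ = 0.908 × √(25.60) = 4.594.
A new bound state (alternating even/odd) appears each time z₀ passes a multiple of π/2, so N = ⌊2z₀/π⌋ + 1 = ⌊2.925⌋ + 1 = 3.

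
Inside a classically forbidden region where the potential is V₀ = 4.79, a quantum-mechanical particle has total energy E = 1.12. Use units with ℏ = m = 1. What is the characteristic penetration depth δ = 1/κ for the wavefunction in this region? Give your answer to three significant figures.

δ = 0.369

Since E < V₀ the TISE in this region is ψ'' = κ²ψ with κ = √(2m(V₀ − E))/ℏ.
κ = √(2 × 1 × 3.67) = 2.709. The penetration depth is δ = 1/κ = 0.369.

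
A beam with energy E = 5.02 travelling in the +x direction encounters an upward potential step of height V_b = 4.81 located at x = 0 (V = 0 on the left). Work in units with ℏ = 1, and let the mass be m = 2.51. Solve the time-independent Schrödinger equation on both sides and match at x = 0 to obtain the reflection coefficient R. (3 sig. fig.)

R = 0.436

On each side the TISE gives plane waves with k = √(2m(E − V))/ℏ: k₁ = √(2·2.51·5.02) = 5.020, k₂ = √(2·2.51·0.21) = 1.027.
Continuity of ψ and ψ′ at the step yields the reflection amplitude r = (k₁ − k₂)/(k₁ + k₂) = 0.6604; thus R = |r|² = 0.4361, T = 0.5639.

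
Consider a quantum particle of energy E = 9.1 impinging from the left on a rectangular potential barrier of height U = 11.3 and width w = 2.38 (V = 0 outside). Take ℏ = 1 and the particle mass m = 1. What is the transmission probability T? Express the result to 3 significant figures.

T = 0.000116

Since E < U the interior solution is evanescent with decay constant κ = √(2m(U − E))/ℏ = 2.098.
κw = 4.992, sinh(κw) = 73.64.
The exact tunnelling result is T⁻¹ = 1 + U² sinh²(κw) / [4E(U − E)] = 8647, so T = 0.000116.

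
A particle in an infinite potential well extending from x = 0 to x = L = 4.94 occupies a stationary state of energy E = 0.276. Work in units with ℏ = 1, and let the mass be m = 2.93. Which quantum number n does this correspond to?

n = 2

From E_n = n²π²ℏ²/(2mL²) invert to n = √(2mL²E)/(πℏ).
n = (4.94/π) × √(2 × 2.93 × 0.276) = 2.000 → n = 2.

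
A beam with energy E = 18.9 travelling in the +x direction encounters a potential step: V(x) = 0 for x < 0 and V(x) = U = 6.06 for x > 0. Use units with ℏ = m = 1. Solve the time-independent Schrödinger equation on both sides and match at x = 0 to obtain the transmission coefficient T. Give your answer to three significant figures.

The wavenumbers are k₁ = √(2mE)/ℏ = 6.148 on the left and k₂ = √(2m(E − U))/ℏ = 5.068 on the right.
Continuity of ψ and ψ′ at the step yields the reflection amplitude r = (k₁ − k₂)/(k₁ + k₂) = 0.09635; thus R = |r|² = 0.009283, T = 0.9907.

T = 0.991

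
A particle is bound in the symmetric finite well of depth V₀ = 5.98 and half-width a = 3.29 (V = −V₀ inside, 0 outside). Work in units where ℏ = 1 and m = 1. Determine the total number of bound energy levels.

N = 8

Define the well-strength parameter z₀ = (a/ℏ)√(2mV₀) = 3.29 × √(2·1·5.98) = 11.38.
A new bound state (alternating even/odd) appears each time z₀ passes a multiple of π/2, so N = ⌊2z₀/π⌋ + 1 = ⌊7.243⌋ + 1 = 8.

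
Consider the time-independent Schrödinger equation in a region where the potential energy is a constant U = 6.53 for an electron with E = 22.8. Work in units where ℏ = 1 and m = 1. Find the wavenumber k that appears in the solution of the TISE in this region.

k = 5.70

With E > U the solution is oscillatory, ψ ∝ e^{±ikx} with k = √(2m(E − U))/ℏ.
k = √(2 × 1 × 16.27) = 5.704.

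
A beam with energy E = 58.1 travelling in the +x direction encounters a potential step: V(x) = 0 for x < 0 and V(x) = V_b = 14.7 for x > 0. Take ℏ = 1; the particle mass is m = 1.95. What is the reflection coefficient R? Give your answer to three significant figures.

On each side the TISE gives plane waves with k = √(2m(E − V))/ℏ: k₁ = √(2·1.95·58.1) = 15.05, k₂ = √(2·1.95·43.4) = 13.01.
Continuity of ψ and ψ′ at the step yields the reflection amplitude r = (k₁ − k₂)/(k₁ + k₂) = 0.07280; thus R = |r|² = 0.005299, T = 0.9947.

R = 0.00530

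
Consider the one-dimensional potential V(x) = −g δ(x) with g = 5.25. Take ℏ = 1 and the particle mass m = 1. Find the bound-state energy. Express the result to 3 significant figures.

For x ≠ 0 the bound state is ψ ∝ e^{−κ|x|}; integrating the TISE across the delta gives the cusp condition 2κ = 2mg/ℏ², so κ = 5.250.
Then E = −ℏ²κ²/(2m) = −mg²/(2ℏ²) = -13.78.

E = -13.8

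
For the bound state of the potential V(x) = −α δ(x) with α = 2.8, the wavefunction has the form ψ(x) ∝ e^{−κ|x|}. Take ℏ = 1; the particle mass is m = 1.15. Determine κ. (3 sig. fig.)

κ = 3.22

Integrating the TISE across x = 0 gives the cusp condition ψ'(0⁺) − ψ'(0⁻) = −(2mα/ℏ²)ψ(0).
With ψ ∝ e^{−κ|x|} this yields −2κ = −2mα/ℏ², so κ = mα/ℏ² = 3.220.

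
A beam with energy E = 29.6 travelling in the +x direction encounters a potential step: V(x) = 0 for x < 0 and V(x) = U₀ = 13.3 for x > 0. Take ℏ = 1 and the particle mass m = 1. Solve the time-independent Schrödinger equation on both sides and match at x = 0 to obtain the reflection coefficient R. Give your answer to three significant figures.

On each side the TISE gives plane waves with k = √(2m(E − V))/ℏ: k₁ = √(2·1·29.6) = 7.694, k₂ = √(2·1·16.3) = 5.710.
Matching ψ and ψ′ at x = 0 gives r = (k₁ − k₂)/(k₁ + k₂), so R = r² = 0.02192 and T = 1 − R = 0.9781.

R = 0.0219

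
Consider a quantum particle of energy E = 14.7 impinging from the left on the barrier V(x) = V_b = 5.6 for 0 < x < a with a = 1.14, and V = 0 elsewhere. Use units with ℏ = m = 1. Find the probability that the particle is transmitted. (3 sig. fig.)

E > V_b: inside the barrier k₂ = √(2m(E − V_b))/ℏ = 4.266, k₂a = 4.863.
Matching at both interfaces gives T⁻¹ = 1 + V_b² sin²(k₂a) / [4E(E − V_b)] = 1.057, hence T = 0.946.

T = 0.946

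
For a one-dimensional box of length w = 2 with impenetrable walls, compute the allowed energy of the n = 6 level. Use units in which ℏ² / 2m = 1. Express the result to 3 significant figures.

E = 88.8

The infinite-well eigenfunctions ψ_n = √(2/w) sin(nπx/w) vanish at both walls, giving E_n = n²π²ℏ²/(2mw²).
E_6 = 6² × π² / (2 × 0.5 × 2²) = 88.83.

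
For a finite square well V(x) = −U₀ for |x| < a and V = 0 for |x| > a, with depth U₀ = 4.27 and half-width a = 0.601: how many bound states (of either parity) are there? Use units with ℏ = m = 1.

N = 2

Define the well-strength parameter z₀ = (a/ℏ)√(2mU₀) = 0.601 × √(2·1·4.27) = 1.756.
A new bound state (alternating even/odd) appears each time z₀ passes a multiple of π/2, so N = ⌊2z₀/π⌋ + 1 = ⌊1.118⌋ + 1 = 2.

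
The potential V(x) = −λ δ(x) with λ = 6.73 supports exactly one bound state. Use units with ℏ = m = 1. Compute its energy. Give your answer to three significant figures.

E = -22.6

For x ≠ 0 the bound state is ψ ∝ e^{−κ|x|}; integrating the TISE across the delta gives the cusp condition 2κ = 2mλ/ℏ², so κ = 6.730.
Then E = −ℏ²κ²/(2m) = −mλ²/(2ℏ²) = -22.65.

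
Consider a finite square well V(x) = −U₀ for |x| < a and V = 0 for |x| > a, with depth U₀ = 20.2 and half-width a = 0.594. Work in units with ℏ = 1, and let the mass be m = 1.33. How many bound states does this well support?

N = 3

Define the well-strength parameter z₀ = (a/ℏ)√(2mU₀) = 0.594 × √(2·1.33·20.2) = 4.354.
A new bound state (alternating even/odd) appears each time z₀ passes a multiple of π/2, so N = ⌊2z₀/π⌋ + 1 = ⌊2.772⌋ + 1 = 3.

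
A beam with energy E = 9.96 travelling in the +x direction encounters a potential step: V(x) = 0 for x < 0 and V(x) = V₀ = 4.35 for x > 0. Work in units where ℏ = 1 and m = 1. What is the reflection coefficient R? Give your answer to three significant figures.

R = 0.0203

On each side the TISE gives plane waves with k = √(2m(E − V))/ℏ: k₁ = √(2·1·9.96) = 4.463, k₂ = √(2·1·5.61) = 3.350.
Continuity of ψ and ψ′ at the step yields the reflection amplitude r = (k₁ − k₂)/(k₁ + k₂) = 0.1425; thus R = |r|² = 0.02031, T = 0.9797.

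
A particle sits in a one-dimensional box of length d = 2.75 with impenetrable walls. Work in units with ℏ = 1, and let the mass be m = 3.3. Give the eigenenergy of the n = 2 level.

The infinite-well eigenfunctions ψ_n = √(2/d) sin(nπx/d) vanish at both walls, giving E_n = n²π²ℏ²/(2md²).
E_2 = 2² × π² / (2 × 3.3 × 2.75²) = 0.7910.

E = 0.791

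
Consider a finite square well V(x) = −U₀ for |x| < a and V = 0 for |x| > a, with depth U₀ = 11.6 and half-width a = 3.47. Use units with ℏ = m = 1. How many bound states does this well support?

N = 11

The dimensionless depth is z₀ = a√(2mU₀)/ℏ = 3.47 × √(23.20) = 16.71.
The even/odd transcendental equations gain one root per π/2 in z₀, giving N = 1 + ⌊2z₀/π⌋ = 1 + ⌊10.64⌋ = 11.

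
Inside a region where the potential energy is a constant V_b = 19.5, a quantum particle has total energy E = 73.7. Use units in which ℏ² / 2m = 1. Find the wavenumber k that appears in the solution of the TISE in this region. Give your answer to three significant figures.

With E > V_b the solution is oscillatory, ψ ∝ e^{±ikx} with k = √(2m(E − V_b))/ℏ.
k = √(2 × 0.5 × 54.2) = 7.362.

k = 7.36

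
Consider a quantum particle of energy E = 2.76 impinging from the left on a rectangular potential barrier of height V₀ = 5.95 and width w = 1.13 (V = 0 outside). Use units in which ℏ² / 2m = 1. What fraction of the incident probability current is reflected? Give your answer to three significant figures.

R = 0.932

E < V₀: inside the barrier ψ ∝ e^{±κx} with κ = √(2m(V₀ − E))/ℏ = 1.786.
κw = 2.018, sinh(κw) = 3.696.
The exact tunnelling result is T⁻¹ = 1 + V₀² sinh²(κw) / [4E(V₀ − E)] = 14.73, so T = 0.0679.
R = 1 − T = 0.932.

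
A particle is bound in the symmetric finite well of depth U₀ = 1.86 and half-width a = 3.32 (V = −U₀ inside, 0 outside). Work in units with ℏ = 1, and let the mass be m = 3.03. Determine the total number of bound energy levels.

The dimensionless depth is z₀ = a√(2mU₀)/ℏ = 3.32 × √(11.27) = 11.15.
The even/odd transcendental equations gain one root per π/2 in z₀, giving N = 1 + ⌊2z₀/π⌋ = 1 + ⌊7.096⌋ = 8.

N = 8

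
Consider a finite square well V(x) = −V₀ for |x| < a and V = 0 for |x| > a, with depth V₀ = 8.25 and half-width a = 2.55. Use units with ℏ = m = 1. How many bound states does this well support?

The dimensionless depth is z₀ = a√(2mV₀)/ℏ = 2.55 × √(16.50) = 10.36.
The even/odd transcendental equations gain one root per π/2 in z₀, giving N = 1 + ⌊2z₀/π⌋ = 1 + ⌊6.594⌋ = 7.

N = 7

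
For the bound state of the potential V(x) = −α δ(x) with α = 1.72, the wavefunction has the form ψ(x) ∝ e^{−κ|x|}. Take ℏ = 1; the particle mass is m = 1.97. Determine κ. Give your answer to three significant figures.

Integrating the TISE across x = 0 gives the cusp condition ψ'(0⁺) − ψ'(0⁻) = −(2mα/ℏ²)ψ(0).
With ψ ∝ e^{−κ|x|} this yields −2κ = −2mα/ℏ², so κ = mα/ℏ² = 3.388.

κ = 3.39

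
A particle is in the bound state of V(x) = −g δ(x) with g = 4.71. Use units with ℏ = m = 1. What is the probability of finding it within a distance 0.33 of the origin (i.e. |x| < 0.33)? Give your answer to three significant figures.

P = 0.955

The normalised bound state is ψ = √κ e^{−κ|x|} with κ = mg/ℏ² = 4.710.
P(|x| < d) = ∫_{−d}^{d} κ e^{−2κ|x|} dx = 1 − e^{−2κd} = 1 − e^{−3.109} = 0.9553.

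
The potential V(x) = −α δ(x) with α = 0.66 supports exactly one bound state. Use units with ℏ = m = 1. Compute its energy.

E = -0.218

For x ≠ 0 the bound state is ψ ∝ e^{−κ|x|}; integrating the TISE across the delta gives the cusp condition 2κ = 2mα/ℏ², so κ = 0.6600.
Then E = −ℏ²κ²/(2m) = −mα²/(2ℏ²) = -0.2178.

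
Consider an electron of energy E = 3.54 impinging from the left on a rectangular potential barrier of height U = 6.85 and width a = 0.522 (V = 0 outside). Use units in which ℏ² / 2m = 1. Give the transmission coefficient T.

T = 0.453

Since E < U the interior solution is evanescent with decay constant κ = √(2m(U − E))/ℏ = 1.819.
κa = 0.9497, sinh(κa) = 1.099.
The exact tunnelling result is T⁻¹ = 1 + U² sinh²(κa) / [4E(U − E)] = 2.209, so T = 0.453.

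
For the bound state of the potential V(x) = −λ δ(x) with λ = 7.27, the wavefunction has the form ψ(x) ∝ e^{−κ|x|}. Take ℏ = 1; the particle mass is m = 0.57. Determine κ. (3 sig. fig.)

κ = 4.14

Integrate −(ℏ²/2m)ψ'' − λδ(x)ψ = Eψ from −ε to +ε: the ψ'' term gives ψ'(0⁺) − ψ'(0⁻) and the δ term gives −(2mλ/ℏ²)ψ(0).
With ψ ∝ e^{−κ|x|} this yields −2κ = −2mλ/ℏ², so κ = mλ/ℏ² = 4.144.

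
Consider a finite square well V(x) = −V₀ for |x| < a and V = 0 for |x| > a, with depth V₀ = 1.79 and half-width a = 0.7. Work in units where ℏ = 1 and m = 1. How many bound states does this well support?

N = 1

The dimensionless depth is z₀ = a√(2mV₀)/ℏ = 0.7 × √(3.580) = 1.324.
The even/odd transcendental equations gain one root per π/2 in z₀, giving N = 1 + ⌊2z₀/π⌋ = 1 + ⌊0.8432⌋ = 1.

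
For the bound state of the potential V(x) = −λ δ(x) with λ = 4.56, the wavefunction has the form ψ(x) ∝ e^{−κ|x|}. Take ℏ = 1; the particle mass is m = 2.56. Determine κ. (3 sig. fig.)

κ = 11.7

Integrate −(ℏ²/2m)ψ'' − λδ(x)ψ = Eψ from −ε to +ε: the ψ'' term gives ψ'(0⁺) − ψ'(0⁻) and the δ term gives −(2mλ/ℏ²)ψ(0).
With ψ ∝ e^{−κ|x|} this yields −2κ = −2mλ/ℏ², so κ = mλ/ℏ² = 11.67.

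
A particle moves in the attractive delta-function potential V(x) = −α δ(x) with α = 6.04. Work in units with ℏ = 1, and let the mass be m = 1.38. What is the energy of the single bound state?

E = -25.2

For x ≠ 0 the bound state is ψ ∝ e^{−κ|x|}; integrating the TISE across the delta gives the cusp condition 2κ = 2mα/ℏ², so κ = 8.335.
Then E = −ℏ²κ²/(2m) = −mα²/(2ℏ²) = -25.17.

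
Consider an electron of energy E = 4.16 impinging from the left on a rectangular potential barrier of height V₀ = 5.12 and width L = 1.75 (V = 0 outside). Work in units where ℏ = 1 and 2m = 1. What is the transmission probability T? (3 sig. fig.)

T = 0.0778

Since E < V₀ the interior solution is evanescent with decay constant κ = √(2m(V₀ − E))/ℏ = 0.9798.
κL = 1.715, sinh(κL) = 2.687.
The exact tunnelling result is T⁻¹ = 1 + V₀² sinh²(κL) / [4E(V₀ − E)] = 12.85, so T = 0.0778.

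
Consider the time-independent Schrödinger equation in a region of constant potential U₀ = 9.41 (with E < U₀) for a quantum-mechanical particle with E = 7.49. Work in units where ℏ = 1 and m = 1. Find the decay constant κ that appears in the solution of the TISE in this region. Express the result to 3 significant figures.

κ = 1.96

Since E < U₀ the TISE in this region is ψ'' = κ²ψ with κ = √(2m(U₀ − E))/ℏ.
κ = √(2 × 1 × 1.92) = 1.960.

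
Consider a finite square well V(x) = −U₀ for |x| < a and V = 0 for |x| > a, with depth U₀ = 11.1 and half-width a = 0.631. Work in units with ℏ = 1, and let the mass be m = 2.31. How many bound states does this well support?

N = 3

Define the well-strength parameter z₀ = (a/ℏ)√(2mU₀) = 0.631 × √(2·2.31·11.1) = 4.519.
A new bound state (alternating even/odd) appears each time z₀ passes a multiple of π/2, so N = ⌊2z₀/π⌋ + 1 = ⌊2.877⌋ + 1 = 3.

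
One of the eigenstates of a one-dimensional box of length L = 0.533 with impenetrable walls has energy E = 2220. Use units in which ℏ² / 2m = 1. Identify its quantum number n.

n = 8

From E_n = n²π²ℏ²/(2mL²) invert to n = √(2mL²E)/(πℏ).
n = (0.533/π) × √(2 × 0.5 × 2220) = 7.994 → n = 8.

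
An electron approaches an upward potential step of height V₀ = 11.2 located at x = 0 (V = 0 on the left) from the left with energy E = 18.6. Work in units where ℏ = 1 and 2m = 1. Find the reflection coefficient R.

R = 0.0513

On each side the TISE gives plane waves with k = √(2m(E − V))/ℏ: k₁ = √(2·½·18.6) = 4.313, k₂ = √(2·½·7.4) = 2.720.
Matching ψ and ψ′ at x = 0 gives r = (k₁ − k₂)/(k₁ + k₂), so R = r² = 0.05127 and T = 1 − R = 0.9487.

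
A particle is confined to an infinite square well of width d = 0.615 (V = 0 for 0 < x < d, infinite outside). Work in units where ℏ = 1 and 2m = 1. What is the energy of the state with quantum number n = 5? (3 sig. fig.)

The infinite-well eigenfunctions ψ_n = √(2/d) sin(nπx/d) vanish at both walls, giving E_n = n²π²ℏ²/(2md²).
E_5 = 5² × π² / (2 × 0.5 × 0.615²) = 652.4.

E = 652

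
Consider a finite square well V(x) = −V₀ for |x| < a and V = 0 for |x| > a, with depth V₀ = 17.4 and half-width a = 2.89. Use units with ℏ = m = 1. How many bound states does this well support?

The dimensionless depth is z₀ = a√(2mV₀)/ℏ = 2.89 × √(34.80) = 17.05.
A new bound state (alternating even/odd) appears each time z₀ passes a multiple of π/2, so N = ⌊2z₀/π⌋ + 1 = ⌊10.85⌋ + 1 = 11.

N = 11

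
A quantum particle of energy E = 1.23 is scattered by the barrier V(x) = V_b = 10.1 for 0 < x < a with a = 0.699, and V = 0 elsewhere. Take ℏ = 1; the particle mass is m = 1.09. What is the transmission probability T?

Since E < V_b the interior solution is evanescent with decay constant κ = √(2m(V_b − E))/ℏ = 4.397.
κa = 3.074, sinh(κa) = 10.79.
Matching ψ, ψ′ at both faces gives T = [1 + V_b² sinh²(κa) / (4E(V_b − E))]⁻¹ = 1/273.1 = 0.00366.

T = 0.00366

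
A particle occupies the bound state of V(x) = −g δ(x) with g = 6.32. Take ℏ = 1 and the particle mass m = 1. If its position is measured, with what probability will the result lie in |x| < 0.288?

The normalised bound state is ψ = √κ e^{−κ|x|} with κ = mg/ℏ² = 6.320.
P(|x| < d) = ∫_{−d}^{d} κ e^{−2κ|x|} dx = 1 − e^{−2κd} = 1 − e^{−3.640} = 0.9738.

P = 0.974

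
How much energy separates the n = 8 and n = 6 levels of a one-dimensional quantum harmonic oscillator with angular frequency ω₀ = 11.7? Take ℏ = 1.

E_n = ℏω₀(n + ½), so ΔE = (8 − 6) ℏω₀ = 2 × 11.7 = 23.40.

ΔE = 23.4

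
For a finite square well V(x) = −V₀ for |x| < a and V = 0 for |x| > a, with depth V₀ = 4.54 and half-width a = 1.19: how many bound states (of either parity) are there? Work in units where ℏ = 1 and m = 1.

The dimensionless depth is z₀ = a√(2mV₀)/ℏ = 1.19 × √(9.080) = 3.586.
The even/odd transcendental equations gain one root per π/2 in z₀, giving N = 1 + ⌊2z₀/π⌋ = 1 + ⌊2.283⌋ = 3.

N = 3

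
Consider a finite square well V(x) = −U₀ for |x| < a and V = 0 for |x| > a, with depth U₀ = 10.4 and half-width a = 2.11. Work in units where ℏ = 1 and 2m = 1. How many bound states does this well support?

The dimensionless depth is z₀ = a√(2mU₀)/ℏ = 2.11 × √(10.40) = 6.805.
The even/odd transcendental equations gain one root per π/2 in z₀, giving N = 1 + ⌊2z₀/π⌋ = 1 + ⌊4.332⌋ = 5.

N = 5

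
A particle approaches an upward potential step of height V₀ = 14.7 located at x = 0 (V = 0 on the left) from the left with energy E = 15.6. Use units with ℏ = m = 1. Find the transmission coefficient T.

T = 0.625

The wavenumbers are k₁ = √(2mE)/ℏ = 5.586 on the left and k₂ = √(2m(E − V₀))/ℏ = 1.342 on the right.
Continuity of ψ and ψ′ at the step yields the reflection amplitude r = (k₁ − k₂)/(k₁ + k₂) = 0.6127; thus R = |r|² = 0.3753, T = 0.6247.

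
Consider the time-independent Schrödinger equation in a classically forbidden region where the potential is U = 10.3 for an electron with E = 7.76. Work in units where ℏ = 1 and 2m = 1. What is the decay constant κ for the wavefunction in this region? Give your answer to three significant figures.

Since E < U the TISE in this region is ψ'' = κ²ψ with κ = √(2m(U − E))/ℏ.
κ = √(2 × 0.5 × 2.54) = 1.594.

κ = 1.59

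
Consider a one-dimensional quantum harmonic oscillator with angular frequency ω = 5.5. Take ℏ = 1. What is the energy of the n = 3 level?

E = 19.3

The oscillator eigenvalues are E_n = ℏω(n + ½), so E_3 = 5.5 × 3.5 = 19.25.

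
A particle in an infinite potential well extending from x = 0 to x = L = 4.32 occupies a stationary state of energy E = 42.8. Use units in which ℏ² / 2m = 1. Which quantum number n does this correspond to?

n = 9

From E_n = n²π²ℏ²/(2mL²) invert to n = √(2mL²E)/(πℏ).
n = (4.32/π) × √(2 × 0.5 × 42.8) = 8.996 → n = 9.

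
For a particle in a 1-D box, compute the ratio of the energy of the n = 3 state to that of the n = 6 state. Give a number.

Since E_n ∝ n², the ratio is (3/6)² = 0.25.

0.25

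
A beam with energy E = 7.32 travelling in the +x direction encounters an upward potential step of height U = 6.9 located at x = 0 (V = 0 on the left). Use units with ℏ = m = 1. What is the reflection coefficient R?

R = 0.376

The wavenumbers are k₁ = √(2mE)/ℏ = 3.826 on the left and k₂ = √(2m(E − U))/ℏ = 0.9165 on the right.
Continuity of ψ and ψ′ at the step yields the reflection amplitude r = (k₁ − k₂)/(k₁ + k₂) = 0.6135; thus R = |r|² = 0.3764, T = 0.6236.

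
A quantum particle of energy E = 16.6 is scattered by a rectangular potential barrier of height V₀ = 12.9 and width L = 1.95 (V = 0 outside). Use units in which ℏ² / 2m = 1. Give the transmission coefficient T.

E > V₀: inside the barrier k₂ = √(2m(E − V₀))/ℏ = 1.924, k₂L = 3.751.
Matching at both interfaces gives T⁻¹ = 1 + V₀² sin²(k₂L) / [4E(E − V₀)] = 1.222, hence T = 0.818.

T = 0.818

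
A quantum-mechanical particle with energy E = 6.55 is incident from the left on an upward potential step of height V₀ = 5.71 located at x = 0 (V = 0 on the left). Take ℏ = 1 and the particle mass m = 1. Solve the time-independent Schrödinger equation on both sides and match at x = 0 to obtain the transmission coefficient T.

On each side the TISE gives plane waves with k = √(2m(E − V))/ℏ: k₁ = √(2·1·6.55) = 3.619, k₂ = √(2·1·0.84) = 1.296.
Matching ψ and ψ′ at x = 0 gives r = (k₁ − k₂)/(k₁ + k₂), so R = r² = 0.2234 and T = 1 − R = 0.7766.

T = 0.777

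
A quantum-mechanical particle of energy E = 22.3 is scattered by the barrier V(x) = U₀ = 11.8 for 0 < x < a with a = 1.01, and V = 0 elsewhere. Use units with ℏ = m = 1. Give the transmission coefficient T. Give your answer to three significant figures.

T = 0.871

Above the barrier the interior wavenumber is k₂ = √(2m(E − U₀))/ℏ = 4.583, giving phase k₂a = 4.628.
Matching at both interfaces gives T⁻¹ = 1 + U₀² sin²(k₂a) / [4E(E − U₀)] = 1.148, hence T = 0.871.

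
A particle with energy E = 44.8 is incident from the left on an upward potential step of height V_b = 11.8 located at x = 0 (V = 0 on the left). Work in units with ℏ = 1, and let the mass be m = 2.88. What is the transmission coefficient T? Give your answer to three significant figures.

The wavenumbers are k₁ = √(2mE)/ℏ = 16.06 on the left and k₂ = √(2m(E − V_b))/ℏ = 13.79 on the right.
Matching ψ and ψ′ at x = 0 gives r = (k₁ − k₂)/(k₁ + k₂), so R = r² = 0.005818 and T = 1 − R = 0.9942.

T = 0.994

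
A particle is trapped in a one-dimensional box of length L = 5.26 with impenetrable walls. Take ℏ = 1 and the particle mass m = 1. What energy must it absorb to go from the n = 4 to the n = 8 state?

ΔE = 8.56

E_n = n²π²ℏ²/(2mL²), so ΔE = (8² − 4²) π²ℏ²/(2mL²).
ΔE = 48 × π² / (2 × 1 × 5.26²) = 8.561.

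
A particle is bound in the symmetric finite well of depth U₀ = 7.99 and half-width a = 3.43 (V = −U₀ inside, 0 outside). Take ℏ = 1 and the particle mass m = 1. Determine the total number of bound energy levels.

The dimensionless depth is z₀ = a√(2mU₀)/ℏ = 3.43 × √(15.98) = 13.71.
A new bound state (alternating even/odd) appears each time z₀ passes a multiple of π/2, so N = ⌊2z₀/π⌋ + 1 = ⌊8.729⌋ + 1 = 9.

N = 9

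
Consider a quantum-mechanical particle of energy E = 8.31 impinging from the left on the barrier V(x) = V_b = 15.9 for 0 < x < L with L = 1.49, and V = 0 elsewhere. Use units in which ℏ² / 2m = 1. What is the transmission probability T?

T = 0.00108

E < V_b: inside the barrier ψ ∝ e^{±κx} with κ = √(2m(V_b − E))/ℏ = 2.755.
κL = 4.105, sinh(κL) = 30.31.
The exact tunnelling result is T⁻¹ = 1 + V_b² sinh²(κL) / [4E(V_b − E)] = 921.7, so T = 0.00108.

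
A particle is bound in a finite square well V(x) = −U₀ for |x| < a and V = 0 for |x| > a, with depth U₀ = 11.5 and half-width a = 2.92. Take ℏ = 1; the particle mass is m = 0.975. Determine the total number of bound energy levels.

Define the well-strength parameter z₀ = (a/ℏ)√(2mU₀) = 2.92 × √(2·0.975·11.5) = 13.83.
The even/odd transcendental equations gain one root per π/2 in z₀, giving N = 1 + ⌊2z₀/π⌋ = 1 + ⌊8.803⌋ = 9.

N = 9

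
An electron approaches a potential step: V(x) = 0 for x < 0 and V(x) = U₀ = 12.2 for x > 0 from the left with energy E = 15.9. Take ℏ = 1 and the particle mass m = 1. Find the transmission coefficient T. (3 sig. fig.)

The wavenumbers are k₁ = √(2mE)/ℏ = 5.639 on the left and k₂ = √(2m(E − U₀))/ℏ = 2.720 on the right.
Continuity of ψ and ψ′ at the step yields the reflection amplitude r = (k₁ − k₂)/(k₁ + k₂) = 0.3492; thus R = |r|² = 0.1219, T = 0.8781.

T = 0.878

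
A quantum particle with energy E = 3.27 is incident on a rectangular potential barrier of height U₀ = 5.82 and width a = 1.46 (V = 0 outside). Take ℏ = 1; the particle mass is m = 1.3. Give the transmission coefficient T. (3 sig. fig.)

E < U₀: inside the barrier ψ ∝ e^{±κx} with κ = √(2m(U₀ − E))/ℏ = 2.575.
κa = 3.759, sinh(κa) = 21.45.
Matching ψ, ψ′ at both faces gives T = [1 + U₀² sinh²(κa) / (4E(U₀ − E))]⁻¹ = 1/468.2 = 0.00214.

T = 0.00214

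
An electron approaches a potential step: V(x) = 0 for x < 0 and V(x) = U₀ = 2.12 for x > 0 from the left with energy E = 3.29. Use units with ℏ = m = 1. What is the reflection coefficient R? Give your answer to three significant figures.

The wavenumbers are k₁ = √(2mE)/ℏ = 2.565 on the left and k₂ = √(2m(E − U₀))/ℏ = 1.530 on the right.
Continuity of ψ and ψ′ at the step yields the reflection amplitude r = (k₁ − k₂)/(k₁ + k₂) = 0.2529; thus R = |r|² = 0.06394, T = 0.9361.

R = 0.0639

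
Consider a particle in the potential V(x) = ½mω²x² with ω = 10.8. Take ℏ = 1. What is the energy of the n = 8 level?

E = 91.8

The oscillator eigenvalues are E_n = ℏω(n + ½), so E_8 = 10.8 × 8.5 = 91.80.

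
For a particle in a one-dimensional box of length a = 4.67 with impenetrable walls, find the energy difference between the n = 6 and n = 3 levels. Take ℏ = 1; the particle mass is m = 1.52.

ΔE = 4.02

E_n = n²π²ℏ²/(2ma²), so ΔE = (6² − 3²) π²ℏ²/(2ma²).
ΔE = 27 × π² / (2 × 1.52 × 4.67²) = 4.019.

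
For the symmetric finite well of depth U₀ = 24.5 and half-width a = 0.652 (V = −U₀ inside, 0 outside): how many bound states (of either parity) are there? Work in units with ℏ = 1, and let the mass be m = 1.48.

Define the well-strength parameter z₀ = (a/ℏ)√(2mU₀) = 0.652 × √(2·1.48·24.5) = 5.552.
A new bound state (alternating even/odd) appears each time z₀ passes a multiple of π/2, so N = ⌊2z₀/π⌋ + 1 = ⌊3.535⌋ + 1 = 4.

N = 4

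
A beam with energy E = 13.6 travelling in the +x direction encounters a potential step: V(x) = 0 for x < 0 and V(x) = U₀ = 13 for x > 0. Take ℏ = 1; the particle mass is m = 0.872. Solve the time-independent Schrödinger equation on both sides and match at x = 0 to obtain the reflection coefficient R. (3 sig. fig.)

The wavenumbers are k₁ = √(2mE)/ℏ = 4.870 on the left and k₂ = √(2m(E − U₀))/ℏ = 1.023 on the right.
Matching ψ and ψ′ at x = 0 gives r = (k₁ − k₂)/(k₁ + k₂), so R = r² = 0.4262 and T = 1 − R = 0.5738.

R = 0.426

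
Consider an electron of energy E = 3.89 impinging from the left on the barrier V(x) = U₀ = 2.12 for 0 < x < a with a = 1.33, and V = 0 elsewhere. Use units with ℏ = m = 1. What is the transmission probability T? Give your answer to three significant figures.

T = 0.945

Above the barrier the interior wavenumber is k₂ = √(2m(E − U₀))/ℏ = 1.881, giving phase k₂a = 2.502.
Matching at both interfaces gives T⁻¹ = 1 + U₀² sin²(k₂a) / [4E(E − U₀)] = 1.058, hence T = 0.945.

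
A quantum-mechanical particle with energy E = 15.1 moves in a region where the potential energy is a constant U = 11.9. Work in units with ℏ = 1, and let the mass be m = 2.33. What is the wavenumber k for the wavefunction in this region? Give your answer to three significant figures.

With E > U the solution is oscillatory, ψ ∝ e^{±ikx} with k = √(2m(E − U))/ℏ.
k = √(2 × 2.33 × 3.2) = 3.862.

k = 3.86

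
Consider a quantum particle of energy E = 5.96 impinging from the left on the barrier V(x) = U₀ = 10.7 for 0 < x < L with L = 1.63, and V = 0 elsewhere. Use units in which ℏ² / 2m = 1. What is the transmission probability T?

T = 0.00326

Since E < U₀ the interior solution is evanescent with decay constant κ = √(2m(U₀ − E))/ℏ = 2.177.
κL = 3.549, sinh(κL) = 17.37.
Matching ψ, ψ′ at both faces gives T = [1 + U₀² sinh²(κL) / (4E(U₀ − E))]⁻¹ = 1/306.7 = 0.00326.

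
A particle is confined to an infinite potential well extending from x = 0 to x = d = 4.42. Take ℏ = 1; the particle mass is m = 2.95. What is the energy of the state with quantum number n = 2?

The infinite-well eigenfunctions ψ_n = √(2/d) sin(nπx/d) vanish at both walls, giving E_n = n²π²ℏ²/(2md²).
E_2 = 2² × π² / (2 × 2.95 × 4.42²) = 0.3425.

E = 0.343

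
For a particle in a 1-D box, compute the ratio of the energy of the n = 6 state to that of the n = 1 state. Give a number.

36

E_n = n²π²ℏ²/(2mL²) so the ratio is n₂²/n₁² = 36/1 = 36.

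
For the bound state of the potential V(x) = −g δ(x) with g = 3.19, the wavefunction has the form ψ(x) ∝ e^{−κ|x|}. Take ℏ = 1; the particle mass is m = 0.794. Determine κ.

κ = 2.53

Integrating the TISE across x = 0 gives the cusp condition ψ'(0⁺) − ψ'(0⁻) = −(2mg/ℏ²)ψ(0).
With ψ ∝ e^{−κ|x|} this yields −2κ = −2mg/ℏ², so κ = mg/ℏ² = 2.533.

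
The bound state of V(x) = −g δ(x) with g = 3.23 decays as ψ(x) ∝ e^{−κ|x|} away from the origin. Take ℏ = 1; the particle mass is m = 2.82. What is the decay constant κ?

κ = 9.11

Integrate −(ℏ²/2m)ψ'' − gδ(x)ψ = Eψ from −ε to +ε: the ψ'' term gives ψ'(0⁺) − ψ'(0⁻) and the δ term gives −(2mg/ℏ²)ψ(0).
With ψ ∝ e^{−κ|x|} this yields −2κ = −2mg/ℏ², so κ = mg/ℏ² = 9.109.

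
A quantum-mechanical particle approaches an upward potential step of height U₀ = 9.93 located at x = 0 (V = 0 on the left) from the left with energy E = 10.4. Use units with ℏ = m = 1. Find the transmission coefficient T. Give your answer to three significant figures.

The wavenumbers are k₁ = √(2mE)/ℏ = 4.561 on the left and k₂ = √(2m(E − U₀))/ℏ = 0.9695 on the right.
Continuity of ψ and ψ′ at the step yields the reflection amplitude r = (k₁ − k₂)/(k₁ + k₂) = 0.6494; thus R = |r|² = 0.4217, T = 0.5783.

T = 0.578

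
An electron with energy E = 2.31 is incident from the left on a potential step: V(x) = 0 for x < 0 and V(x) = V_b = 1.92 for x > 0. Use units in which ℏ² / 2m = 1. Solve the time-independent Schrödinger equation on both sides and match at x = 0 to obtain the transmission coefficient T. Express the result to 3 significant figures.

T = 0.826

On each side the TISE gives plane waves with k = √(2m(E − V))/ℏ: k₁ = √(2·½·2.31) = 1.520, k₂ = √(2·½·0.39) = 0.6245.
Matching ψ and ψ′ at x = 0 gives r = (k₁ − k₂)/(k₁ + k₂), so R = r² = 0.1743 and T = 1 − R = 0.8257.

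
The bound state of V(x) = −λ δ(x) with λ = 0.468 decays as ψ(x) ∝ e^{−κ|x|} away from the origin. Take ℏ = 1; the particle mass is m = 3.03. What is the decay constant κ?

Integrate −(ℏ²/2m)ψ'' − λδ(x)ψ = Eψ from −ε to +ε: the ψ'' term gives ψ'(0⁺) − ψ'(0⁻) and the δ term gives −(2mλ/ℏ²)ψ(0).
With ψ ∝ e^{−κ|x|} this yields −2κ = −2mλ/ℏ², so κ = mλ/ℏ² = 1.418.

κ = 1.42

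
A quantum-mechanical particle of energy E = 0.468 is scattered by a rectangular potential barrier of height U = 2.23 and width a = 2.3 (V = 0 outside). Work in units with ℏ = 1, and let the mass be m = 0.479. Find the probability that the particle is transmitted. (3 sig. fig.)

Since E < U the interior solution is evanescent with decay constant κ = √(2m(U − E))/ℏ = 1.299.
κa = 2.988, sinh(κa) = 9.900.
The exact tunnelling result is T⁻¹ = 1 + U² sinh²(κa) / [4E(U − E)] = 148.8, so T = 0.00672.

T = 0.00672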